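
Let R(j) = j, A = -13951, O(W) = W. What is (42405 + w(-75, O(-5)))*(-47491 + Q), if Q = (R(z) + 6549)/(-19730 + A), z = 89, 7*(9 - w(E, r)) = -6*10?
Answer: -22619022310982/11227 ≈ -2.0147e+9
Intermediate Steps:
w(E, r) = 123/7 (w(E, r) = 9 - (-6)*10/7 = 9 - ⅐*(-60) = 9 + 60/7 = 123/7)
Q = -6638/33681 (Q = (89 + 6549)/(-19730 - 13951) = 6638/(-33681) = 6638*(-1/33681) = -6638/33681 ≈ -0.19708)
(42405 + w(-75, O(-5)))*(-47491 + Q) = (42405 + 123/7)*(-47491 - 6638/33681) = (296958/7)*(-1599551009/33681) = -22619022310982/11227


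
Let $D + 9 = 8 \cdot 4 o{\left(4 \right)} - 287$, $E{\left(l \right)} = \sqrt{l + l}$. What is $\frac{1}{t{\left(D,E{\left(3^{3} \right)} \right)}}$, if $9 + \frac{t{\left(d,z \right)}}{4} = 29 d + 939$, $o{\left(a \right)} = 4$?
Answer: $- \frac{1}{15768} \approx -6.342 \cdot 10^{-5}$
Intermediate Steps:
$E{\left(l \right)} = \sqrt{2} \sqrt{l}$ ($E{\left(l \right)} = \sqrt{2 l} = \sqrt{2} \sqrt{l}$)
$D = -168$ ($D = -9 - \left(287 - 8 \cdot 4 \cdot 4\right) = -9 + \left(32 \cdot 4 - 287\right) = -9 + \left(128 - 287\right) = -9 - 159 = -168$)
$t{\left(d,z \right)} = 3720 + 116 d$ ($t{\left(d,z \right)} = -36 + 4 \left(29 d + 939\right) = -36 + 4 \left(939 + 29 d\right) = -36 + \left(3756 + 116 d\right) = 3720 + 116 d$)
$\frac{1}{t{\left(D,E{\left(3^{3} \right)} \right)}} = \frac{1}{3720 + 116 \left(-168\right)} = \frac{1}{3720 - 19488} = \frac{1}{-15768} = - \frac{1}{15768}$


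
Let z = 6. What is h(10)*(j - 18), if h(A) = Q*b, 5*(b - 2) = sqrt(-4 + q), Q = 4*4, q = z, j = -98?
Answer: -3712 - 1856*sqrt(2)/5 ≈ -4237.0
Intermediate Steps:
q = 6
Q = 16
b = 2 + sqrt(2)/5 (b = 2 + sqrt(-4 + 6)/5 = 2 + sqrt(2)/5 ≈ 2.2828)
h(A) = 32 + 16*sqrt(2)/5 (h(A) = 16*(2 + sqrt(2)/5) = 32 + 16*sqrt(2)/5)
h(10)*(j - 18) = (32 + 16*sqrt(2)/5)*(-98 - 18) = (32 + 16*sqrt(2)/5)*(-116) = -3712 - 1856*sqrt(2)/5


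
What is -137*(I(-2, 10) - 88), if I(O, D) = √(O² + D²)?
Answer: 12056 - 274*√26 ≈ 10659.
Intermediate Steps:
I(O, D) = √(D² + O²)
-137*(I(-2, 10) - 88) = -137*(√(10² + (-2)²) - 88) = -137*(√(100 + 4) - 88) = -137*(√104 - 88) = -137*(2*√26 - 88) = -137*(-88 + 2*√26) = 12056 - 274*√26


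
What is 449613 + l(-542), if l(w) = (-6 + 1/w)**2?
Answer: 132090695341/293764 ≈ 4.4965e+5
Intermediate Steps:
449613 + l(-542) = 449613 + (-1 + 6*(-542))**2/(-542)**2 = 449613 + (-1 - 3252)**2/293764 = 449613 + (1/293764)*(-3253)**2 = 449613 + (1/293764)*10582009 = 449613 + 10582009/293764 = 132090695341/293764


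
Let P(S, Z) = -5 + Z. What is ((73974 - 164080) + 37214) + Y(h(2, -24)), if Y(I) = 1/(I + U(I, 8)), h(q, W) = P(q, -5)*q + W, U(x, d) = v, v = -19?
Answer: -3332197/63 ≈ -52892.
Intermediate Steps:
U(x, d) = -19
h(q, W) = W - 10*q (h(q, W) = (-5 - 5)*q + W = -10*q + W = W - 10*q)
Y(I) = 1/(-19 + I) (Y(I) = 1/(I - 19) = 1/(-19 + I))
((73974 - 164080) + 37214) + Y(h(2, -24)) = ((73974 - 164080) + 37214) + 1/(-19 + (-24 - 10*2)) = (-90106 + 37214) + 1/(-19 + (-24 - 20)) = -52892 + 1/(-19 - 44) = -52892 + 1/(-63) = -52892 - 1/63 = -3332197/63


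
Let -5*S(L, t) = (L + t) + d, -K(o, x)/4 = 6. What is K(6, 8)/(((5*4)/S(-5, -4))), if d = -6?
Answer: -18/5 ≈ -3.6000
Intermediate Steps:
K(o, x) = -24 (K(o, x) = -4*6 = -24)
S(L, t) = 6/5 - L/5 - t/5 (S(L, t) = -((L + t) - 6)/5 = -(-6 + L + t)/5 = 6/5 - L/5 - t/5)
K(6, 8)/(((5*4)/S(-5, -4))) = -24/((5*4)/(6/5 - ⅕*(-5) - ⅕*(-4))) = -24/(20/(6/5 + 1 + ⅘)) = -24/(20/3) = (3/20)*(-24) = -18/5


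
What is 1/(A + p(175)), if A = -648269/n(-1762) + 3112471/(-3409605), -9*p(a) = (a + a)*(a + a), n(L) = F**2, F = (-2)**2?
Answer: -6061520/328103024809 ≈ -1.8474e-5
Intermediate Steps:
F = 4
n(L) = 16 (n(L) = 4**2 = 16)
p(a) = -4*a**2/9 (p(a) = -(a + a)*(a + a)/9 = -2*a*2*a/9 = -4*a**2/9)
A = -2210391023281/54553680 (A = -648269/16 + 3112471/(-3409605) = -648269*1/16 + 3112471*(-1/3409605) = -648269/16 - 3112471/3409605 = -2210391023281/54553680 ≈ -40518.)
1/(A + p(175)) = 1/(-2210391023281/54553680 - 4/9*175**2) = 1/(-2210391023281/54553680 - 4/9*30625) = 1/(-2210391023281/54553680 - 122500/9) = 1/(-328103024809/6061520) = -6061520/328103024809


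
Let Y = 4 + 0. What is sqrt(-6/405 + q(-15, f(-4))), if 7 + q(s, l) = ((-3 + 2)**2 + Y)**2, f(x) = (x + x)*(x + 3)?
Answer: 2*sqrt(9105)/45 ≈ 4.2409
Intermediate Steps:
Y = 4
f(x) = 2*x*(3 + x) (f(x) = (2*x)*(3 + x) = 2*x*(3 + x))
q(s, l) = 18 (q(s, l) = -7 + ((-3 + 2)**2 + 4)**2 = -7 + ((-1)**2 + 4)**2 = -7 + (1 + 4)**2 = -7 + 5**2 = -7 + 25 = 18)
sqrt(-6/405 + q(-15, f(-4))) = sqrt(-6/405 + 18) = sqrt(-6*1/405 + 18) = sqrt(-2/135 + 18) = sqrt(2428/135) = 2*sqrt(9105)/45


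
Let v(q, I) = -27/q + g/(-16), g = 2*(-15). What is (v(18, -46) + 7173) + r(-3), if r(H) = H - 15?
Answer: 57243/8 ≈ 7155.4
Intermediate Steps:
g = -30
v(q, I) = 15/8 - 27/q (v(q, I) = -27/q - 30/(-16) = -27/q - 30*(-1/16) = -27/q + 15/8 = 15/8 - 27/q)
r(H) = -15 + H
(v(18, -46) + 7173) + r(-3) = ((15/8 - 27/18) + 7173) + (-15 - 3) = ((15/8 - 27*1/18) + 7173) - 18 = ((15/8 - 3/2) + 7173) - 18 = (3/8 + 7173) - 18 = 57387/8 - 18 = 57243/8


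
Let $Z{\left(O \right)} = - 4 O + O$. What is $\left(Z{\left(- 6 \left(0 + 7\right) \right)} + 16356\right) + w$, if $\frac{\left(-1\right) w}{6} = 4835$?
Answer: $-12528$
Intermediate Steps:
$w = -29010$ ($w = \left(-6\right) 4835 = -29010$)
$Z{\left(O \right)} = - 3 O$
$\left(Z{\left(- 6 \left(0 + 7\right) \right)} + 16356\right) + w = \left(- 3 \left(- 6 \left(0 + 7\right)\right) + 16356\right) - 29010 = \left(- 3 \left(\left(-6\right) 7\right) + 16356\right) - 29010 = \left(\left(-3\right) \left(-42\right) + 16356\right) - 29010 = \left(126 + 16356\right) - 29010 = 16482 - 29010 = -12528$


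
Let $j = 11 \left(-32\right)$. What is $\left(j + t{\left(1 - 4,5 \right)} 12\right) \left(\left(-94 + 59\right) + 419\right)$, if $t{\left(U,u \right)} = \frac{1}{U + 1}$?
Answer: $-137472$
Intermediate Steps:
$t{\left(U,u \right)} = \frac{1}{1 + U}$
$j = -352$
$\left(j + t{\left(1 - 4,5 \right)} 12\right) \left(\left(-94 + 59\right) + 419\right) = \left(-352 + \frac{1}{1 + \left(1 - 4\right)} 12\right) \left(\left(-94 + 59\right) + 419\right) = \left(-352 + \frac{1}{1 + \left(1 - 4\right)} 12\right) \left(-35 + 419\right) = \left(-352 + \frac{1}{1 - 3} \cdot 12\right) 384 = \left(-352 + \frac{1}{-2} \cdot 12\right) 384 = \left(-352 - 6\right) 384 = \left(-358\right) 384 = -137472$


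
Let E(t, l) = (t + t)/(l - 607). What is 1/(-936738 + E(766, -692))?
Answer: -1299/1216824194 ≈ -1.0675e-6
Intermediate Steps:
E(t, l) = 2*t/(-607 + l) (E(t, l) = (2*t)/(-607 + l) = 2*t/(-607 + l))
1/(-936738 + E(766, -692)) = 1/(-936738 + 2*766/(-607 - 692)) = 1/(-936738 + 2*766/(-1299)) = 1/(-936738 + 2*766*(-1/1299)) = 1/(-936738 - 1532/1299) = 1/(-1216824194/1299) = -1299/1216824194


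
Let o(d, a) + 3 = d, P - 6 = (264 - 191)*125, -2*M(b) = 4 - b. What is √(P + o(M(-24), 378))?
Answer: 7*√186 ≈ 95.467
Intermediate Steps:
M(b) = -2 + b/2 (M(b) = -(4 - b)/2 = -2 + b/2)
P = 9131 (P = 6 + (264 - 191)*125 = 6 + 73*125 = 6 + 9125 = 9131)
o(d, a) = -3 + d
√(P + o(M(-24), 378)) = √(9131 + (-3 + (-2 + (½)*(-24)))) = √(9131 + (-3 + (-2 - 12))) = √(9131 + (-3 - 14)) = √(9131 - 17) = √9114 = 7*√186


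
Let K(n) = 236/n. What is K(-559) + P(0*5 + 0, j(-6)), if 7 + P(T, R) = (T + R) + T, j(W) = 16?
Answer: 4795/559 ≈ 8.5778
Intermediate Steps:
P(T, R) = -7 + R + 2*T (P(T, R) = -7 + ((T + R) + T) = -7 + ((R + T) + T) = -7 + (R + 2*T) = -7 + R + 2*T)
K(-559) + P(0*5 + 0, j(-6)) = 236/(-559) + (-7 + 16 + 2*(0*5 + 0)) = 236*(-1/559) + (-7 + 16 + 2*(0 + 0)) = -236/559 + (-7 + 16 + 2*0) = -236/559 + (-7 + 16 + 0) = -236/559 + 9 = 4795/559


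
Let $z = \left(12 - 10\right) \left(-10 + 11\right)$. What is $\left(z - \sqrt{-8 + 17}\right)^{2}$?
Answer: $1$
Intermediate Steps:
$z = 2$ ($z = 2 \cdot 1 = 2$)
$\left(z - \sqrt{-8 + 17}\right)^{2} = \left(2 - \sqrt{-8 + 17}\right)^{2} = \left(2 - \sqrt{9}\right)^{2} = \left(2 - 3\right)^{2} = \left(-1\right)^{2} = 1$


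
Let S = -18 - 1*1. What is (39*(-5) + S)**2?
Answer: 45796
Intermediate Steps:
S = -19 (S = -18 - 1 = -19)
(39*(-5) + S)**2 = (39*(-5) - 19)**2 = (-195 - 19)**2 = (-214)**2 = 45796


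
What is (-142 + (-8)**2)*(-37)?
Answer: 2886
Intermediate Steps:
(-142 + (-8)**2)*(-37) = (-142 + 64)*(-37) = -78*(-37) = 2886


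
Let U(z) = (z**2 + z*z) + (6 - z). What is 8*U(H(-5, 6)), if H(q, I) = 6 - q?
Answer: 1896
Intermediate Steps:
U(z) = 6 - z + 2*z**2 (U(z) = (z**2 + z**2) + (6 - z) = 2*z**2 + (6 - z) = 6 - z + 2*z**2)
8*U(H(-5, 6)) = 8*(6 - (6 - 1*(-5)) + 2*(6 - 1*(-5))**2) = 8*(6 - (6 + 5) + 2*(6 + 5)**2) = 8*(6 - 1*11 + 2*11**2) = 8*(6 - 11 + 2*121) = 8*(6 - 11 + 242) = 8*237 = 1896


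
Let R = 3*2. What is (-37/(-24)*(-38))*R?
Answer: -703/2 ≈ -351.50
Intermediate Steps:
R = 6
(-37/(-24)*(-38))*R = (-37/(-24)*(-38))*6 = (-37*(-1/24)*(-38))*6 = ((37/24)*(-38))*6 = -703/12*6 = -703/2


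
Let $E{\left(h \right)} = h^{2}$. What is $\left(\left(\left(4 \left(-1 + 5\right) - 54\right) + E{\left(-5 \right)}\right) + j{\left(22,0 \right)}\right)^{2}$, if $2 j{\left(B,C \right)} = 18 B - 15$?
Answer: $\frac{126025}{4} \approx 31506.0$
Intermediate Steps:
$j{\left(B,C \right)} = - \frac{15}{2} + 9 B$ ($j{\left(B,C \right)} = \frac{18 B - 15}{2} = \frac{-15 + 18 B}{2} = - \frac{15}{2} + 9 B$)
$\left(\left(\left(4 \left(-1 + 5\right) - 54\right) + E{\left(-5 \right)}\right) + j{\left(22,0 \right)}\right)^{2} = \left(\left(\left(4 \left(-1 + 5\right) - 54\right) + \left(-5\right)^{2}\right) + \left(- \frac{15}{2} + 9 \cdot 22\right)\right)^{2} = \left(\left(\left(4 \cdot 4 - 54\right) + 25\right) + \left(- \frac{15}{2} + 198\right)\right)^{2} = \left(\left(\left(16 - 54\right) + 25\right) + \frac{381}{2}\right)^{2} = \left(\left(-38 + 25\right) + \frac{381}{2}\right)^{2} = \left(-13 + \frac{381}{2}\right)^{2} = \left(\frac{355}{2}\right)^{2} = \frac{126025}{4}$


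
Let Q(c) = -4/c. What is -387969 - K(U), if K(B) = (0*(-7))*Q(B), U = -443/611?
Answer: -387969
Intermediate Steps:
U = -443/611 (U = -443*1/611 = -443/611 ≈ -0.72504)
K(B) = 0 (K(B) = (0*(-7))*(-4/B) = 0*(-4/B) = 0)
-387969 - K(U) = -387969 - 1*0 = -387969 + 0 = -387969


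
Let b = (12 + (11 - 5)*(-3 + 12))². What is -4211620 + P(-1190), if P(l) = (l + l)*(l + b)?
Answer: -11746700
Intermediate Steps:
b = 4356 (b = (12 + 6*9)² = (12 + 54)² = 66² = 4356)
P(l) = 2*l*(4356 + l) (P(l) = (l + l)*(l + 4356) = (2*l)*(4356 + l) = 2*l*(4356 + l))
-4211620 + P(-1190) = -4211620 + 2*(-1190)*(4356 - 1190) = -4211620 + 2*(-1190)*3166 = -4211620 - 7535080 = -11746700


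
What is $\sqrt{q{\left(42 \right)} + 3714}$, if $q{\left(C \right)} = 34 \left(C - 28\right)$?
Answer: $\sqrt{4190} \approx 64.73$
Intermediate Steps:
$q{\left(C \right)} = -952 + 34 C$ ($q{\left(C \right)} = 34 \left(-28 + C\right) = -952 + 34 C$)
$\sqrt{q{\left(42 \right)} + 3714} = \sqrt{\left(-952 + 34 \cdot 42\right) + 3714} = \sqrt{\left(-952 + 1428\right) + 3714} = \sqrt{476 + 3714} = \sqrt{4190}$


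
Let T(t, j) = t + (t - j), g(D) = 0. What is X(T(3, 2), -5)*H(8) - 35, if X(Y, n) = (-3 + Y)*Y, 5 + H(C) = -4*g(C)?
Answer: -55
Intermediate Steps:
H(C) = -5 (H(C) = -5 - 4*0 = -5 + 0 = -5)
T(t, j) = -j + 2*t
X(Y, n) = Y*(-3 + Y)
X(T(3, 2), -5)*H(8) - 35 = ((-1*2 + 2*3)*(-3 + (-1*2 + 2*3)))*(-5) - 35 = ((-2 + 6)*(-3 + (-2 + 6)))*(-5) - 35 = (4*(-3 + 4))*(-5) - 35 = (4*1)*(-5) - 35 = 4*(-5) - 35 = -20 - 35 = -55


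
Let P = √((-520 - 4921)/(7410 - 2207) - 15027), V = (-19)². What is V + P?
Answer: 361 + I*√3362209646/473 ≈ 361.0 + 122.59*I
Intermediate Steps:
V = 361
P = I*√3362209646/473 (P = √(-5441/5203 - 15027) = √(-78190922/5203) = I*√3362209646/473 ≈ 122.59*I)
V + P = 361 + I*√3362209646/473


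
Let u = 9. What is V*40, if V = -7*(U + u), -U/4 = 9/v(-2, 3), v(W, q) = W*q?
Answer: -4200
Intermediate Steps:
U = 6 (U = -36/((-2*3)) = -36/(-6) = -36*(-1)/6 = -4*(-3/2) = 6)
V = -105 (V = -7*(6 + 9) = -7*15 = -105)
V*40 = -105*40 = -4200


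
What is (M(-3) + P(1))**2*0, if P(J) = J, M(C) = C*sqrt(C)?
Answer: 0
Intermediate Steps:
M(C) = C**(3/2)
(M(-3) + P(1))**2*0 = ((-3)**(3/2) + 1)**2*0 = (-3*I*sqrt(3) + 1)**2*0 = (1 - 3*I*sqrt(3))**2*0 = 0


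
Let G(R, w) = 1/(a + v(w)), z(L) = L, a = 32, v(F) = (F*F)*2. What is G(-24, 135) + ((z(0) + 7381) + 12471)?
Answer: 724240665/36482 ≈ 19852.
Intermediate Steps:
v(F) = 2*F² (v(F) = F²*2 = 2*F²)
G(R, w) = 1/(32 + 2*w²)
G(-24, 135) + ((z(0) + 7381) + 12471) = 1/(2*(16 + 135²)) + ((0 + 7381) + 12471) = 1/(2*(16 + 18225)) + (7381 + 12471) = (½)/18241 + 19852 = (½)*(1/18241) + 19852 = 1/36482 + 19852 = 724240665/36482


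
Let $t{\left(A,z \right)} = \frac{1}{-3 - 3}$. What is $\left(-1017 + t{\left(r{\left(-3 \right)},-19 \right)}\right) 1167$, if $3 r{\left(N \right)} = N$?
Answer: $- \frac{2374067}{2} \approx -1.187 \cdot 10^{6}$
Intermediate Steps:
$r{\left(N \right)} = \frac{N}{3}$
$t{\left(A,z \right)} = - \frac{1}{6}$ ($t{\left(A,z \right)} = \frac{1}{-6} = - \frac{1}{6}$)
$\left(-1017 + t{\left(r{\left(-3 \right)},-19 \right)}\right) 1167 = \left(-1017 - \frac{1}{6}\right) 1167 = \left(- \frac{6103}{6}\right) 1167 = - \frac{2374067}{2}$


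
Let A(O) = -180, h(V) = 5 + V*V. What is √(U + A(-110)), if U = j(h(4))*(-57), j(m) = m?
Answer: 9*I*√17 ≈ 37.108*I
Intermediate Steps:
h(V) = 5 + V²
U = -1197 (U = (5 + 4²)*(-57) = (5 + 16)*(-57) = 21*(-57) = -1197)
√(U + A(-110)) = √(-1197 - 180) = √(-1377) = 9*I*√17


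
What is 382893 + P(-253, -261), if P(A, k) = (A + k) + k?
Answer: 382118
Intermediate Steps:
P(A, k) = A + 2*k
382893 + P(-253, -261) = 382893 + (-253 + 2*(-261)) = 382893 + (-253 - 522) = 382893 - 775 = 382118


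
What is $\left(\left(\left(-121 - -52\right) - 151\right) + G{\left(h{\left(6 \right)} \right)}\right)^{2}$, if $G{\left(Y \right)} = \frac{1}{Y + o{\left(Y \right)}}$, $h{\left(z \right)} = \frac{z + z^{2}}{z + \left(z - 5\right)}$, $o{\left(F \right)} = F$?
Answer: $\frac{6964321}{144} \approx 48363.0$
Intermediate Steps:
$h{\left(z \right)} = \frac{z + z^{2}}{-5 + 2 z}$ ($h{\left(z \right)} = \frac{z + z^{2}}{z + \left(-5 + z\right)} = \frac{z + z^{2}}{-5 + 2 z}$)
$G{\left(Y \right)} = \frac{1}{2 Y}$ ($G{\left(Y \right)} = \frac{1}{Y + Y} = \frac{1}{2 Y}$)
$\left(\left(\left(-121 - -52\right) - 151\right) + G{\left(h{\left(6 \right)} \right)}\right)^{2} = \left(\left(\left(-121 - -52\right) - 151\right) + \frac{1}{2 \frac{6 \left(1 + 6\right)}{-5 + 2 \cdot 6}}\right)^{2} = \left(\left(\left(-121 + 52\right) - 151\right) + \frac{1}{2 \cdot 6 \frac{1}{-5 + 12} \cdot 7}\right)^{2} = \left(\left(-69 - 151\right) + \frac{1}{2 \cdot 6 \cdot \frac{1}{7} \cdot 7}\right)^{2} = \left(-220 + \frac{1}{2 \cdot 6 \cdot \frac{1}{7} \cdot 7}\right)^{2} = \left(-220 + \frac{1}{2 \cdot 6}\right)^{2} = \left(-220 + \frac{1}{2} \cdot \frac{1}{6}\right)^{2} = \left(-220 + \frac{1}{12}\right)^{2} = \left(- \frac{2639}{12}\right)^{2} = \frac{6964321}{144}$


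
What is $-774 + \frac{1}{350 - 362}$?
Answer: $- \frac{9289}{12} \approx -774.08$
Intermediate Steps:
$-774 + \frac{1}{350 - 362} = -774 + \frac{1}{-12} = -774 - \frac{1}{12} = - \frac{9289}{12}$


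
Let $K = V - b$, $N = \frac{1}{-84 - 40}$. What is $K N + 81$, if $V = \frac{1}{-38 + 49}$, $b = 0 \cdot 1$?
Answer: $\frac{110483}{1364} \approx 80.999$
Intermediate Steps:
$N = - \frac{1}{124}$ ($N = \frac{1}{-124} = - \frac{1}{124} \approx -0.0080645$)
$b = 0$
$V = \frac{1}{11} \approx 0.090909$
$K = \frac{1}{11}$ ($K = \frac{1}{11} - 0 = \frac{1}{11} + 0 = \frac{1}{11} \approx 0.090909$)
$K N + 81 = \frac{1}{11} \left(- \frac{1}{124}\right) + 81 = - \frac{1}{1364} + 81 = \frac{110483}{1364}$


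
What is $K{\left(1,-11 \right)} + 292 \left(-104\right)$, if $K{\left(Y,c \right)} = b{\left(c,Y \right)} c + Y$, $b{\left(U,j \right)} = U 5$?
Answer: $-29762$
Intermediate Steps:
$b{\left(U,j \right)} = 5 U$
$K{\left(Y,c \right)} = Y + 5 c^{2}$ ($K{\left(Y,c \right)} = 5 c c + Y = 5 c^{2} + Y = Y + 5 c^{2}$)
$K{\left(1,-11 \right)} + 292 \left(-104\right) = \left(1 + 5 \left(-11\right)^{2}\right) + 292 \left(-104\right) = \left(1 + 5 \cdot 121\right) - 30368 = \left(1 + 605\right) - 30368 = 606 - 30368 = -29762$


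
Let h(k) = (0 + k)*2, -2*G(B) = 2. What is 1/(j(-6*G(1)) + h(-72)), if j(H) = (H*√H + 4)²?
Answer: -11/760 + 3*√6/380 ≈ 0.0048644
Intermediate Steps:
G(B) = -1 (G(B) = -½*2 = -1)
h(k) = 2*k (h(k) = k*2 = 2*k)
j(H) = (4 + H^(3/2))² (j(H) = (H^(3/2) + 4)² = (4 + H^(3/2))²)
1/(j(-6*G(1)) + h(-72)) = 1/((4 + (-6*(-1))^(3/2))² + 2*(-72)) = 1/((4 + 6^(3/2))² - 144) = 1/((4 + 6*√6)² - 144) = 1/(-144 + (4 + 6*√6)²)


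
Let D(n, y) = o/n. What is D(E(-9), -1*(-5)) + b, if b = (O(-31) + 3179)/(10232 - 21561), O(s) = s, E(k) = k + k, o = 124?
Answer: -730730/101961 ≈ -7.1668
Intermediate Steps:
E(k) = 2*k
D(n, y) = 124/n
b = -3148/11329 (b = (-31 + 3179)/(10232 - 21561) = 3148/(-11329) = 3148*(-1/11329) = -3148/11329 ≈ -0.27787)
D(E(-9), -1*(-5)) + b = 124/((2*(-9))) - 3148/11329 = 124/(-18) - 3148/11329 = 124*(-1/18) - 3148/11329 = -62/9 - 3148/11329 = -730730/101961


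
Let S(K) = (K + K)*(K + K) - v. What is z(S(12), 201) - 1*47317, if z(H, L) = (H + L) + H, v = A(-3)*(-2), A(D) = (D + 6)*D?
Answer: -46000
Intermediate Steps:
A(D) = D*(6 + D) (A(D) = (6 + D)*D = D*(6 + D))
v = 18 (v = -3*(6 - 3)*(-2) = -3*3*(-2) = -9*(-2) = 18)
S(K) = -18 + 4*K**2 (S(K) = (K + K)*(K + K) - 1*18 = (2*K)*(2*K) - 18 = 4*K**2 - 18 = -18 + 4*K**2)
z(H, L) = L + 2*H
z(S(12), 201) - 1*47317 = (201 + 2*(-18 + 4*12**2)) - 1*47317 = (201 + 2*(-18 + 4*144)) - 47317 = (201 + 2*(-18 + 576)) - 47317 = (201 + 2*558) - 47317 = (201 + 1116) - 47317 = 1317 - 47317 = -46000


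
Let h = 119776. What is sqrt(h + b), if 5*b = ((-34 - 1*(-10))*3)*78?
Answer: 4*sqrt(185395)/5 ≈ 344.46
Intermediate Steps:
b = -5616/5 (b = (((-34 - 1*(-10))*3)*78)/5 = (((-34 + 10)*3)*78)/5 = (-24*3*78)/5 = (-72*78)/5 = (1/5)*(-5616) = -5616/5 ≈ -1123.2)
sqrt(h + b) = sqrt(119776 - 5616/5) = sqrt(593264/5) = 4*sqrt(185395)/5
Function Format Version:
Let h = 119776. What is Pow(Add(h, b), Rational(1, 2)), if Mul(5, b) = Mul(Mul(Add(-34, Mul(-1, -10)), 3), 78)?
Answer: Mul(Rational(4, 5), Pow(185395, Rational(1, 2))) ≈ 344.46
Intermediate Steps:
b = Rational(-5616, 5) (b = Mul(Rational(1, 5), Mul(Mul(Add(-34, Mul(-1, -10)), 3), 78)) = Mul(Rational(1, 5), Mul(Mul(Add(-34, 10), 3), 78)) = Mul(Rational(1, 5), Mul(Mul(-24, 3), 78)) = Mul(Rational(1, 5), Mul(-72, 78)) = Mul(Rational(1, 5), -5616) = Rational(-5616, 5) ≈ -1123.2)
Pow(Add(h, b), Rational(1, 2)) = Pow(Add(119776, Rational(-5616, 5)), Rational(1, 2)) = Pow(Rational(593264, 5), Rational(1, 2)) = Mul(Rational(4, 5), Pow(185395, Rational(1, 2)))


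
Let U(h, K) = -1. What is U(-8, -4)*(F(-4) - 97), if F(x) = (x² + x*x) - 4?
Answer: 69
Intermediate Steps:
F(x) = -4 + 2*x² (F(x) = (x² + x²) - 4 = 2*x² - 4 = -4 + 2*x²)
U(-8, -4)*(F(-4) - 97) = -((-4 + 2*(-4)²) - 97) = -((-4 + 2*16) - 97) = -((-4 + 32) - 97) = -(28 - 97) = -1*(-69) = 69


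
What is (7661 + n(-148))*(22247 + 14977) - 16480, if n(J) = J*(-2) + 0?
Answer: 296174888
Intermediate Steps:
n(J) = -2*J (n(J) = -2*J + 0 = -2*J)
(7661 + n(-148))*(22247 + 14977) - 16480 = (7661 - 2*(-148))*(22247 + 14977) - 16480 = (7661 + 296)*37224 - 16480 = 7957*37224 - 16480 = 296191368 - 16480 = 296174888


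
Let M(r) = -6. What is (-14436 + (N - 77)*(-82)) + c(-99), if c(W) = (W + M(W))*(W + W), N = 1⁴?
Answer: 12586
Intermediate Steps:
N = 1
c(W) = 2*W*(-6 + W) (c(W) = (W - 6)*(W + W) = (-6 + W)*(2*W) = 2*W*(-6 + W))
(-14436 + (N - 77)*(-82)) + c(-99) = (-14436 + (1 - 77)*(-82)) + 2*(-99)*(-6 - 99) = (-14436 - 76*(-82)) + 2*(-99)*(-105) = (-14436 + 6232) + 20790 = -8204 + 20790 = 12586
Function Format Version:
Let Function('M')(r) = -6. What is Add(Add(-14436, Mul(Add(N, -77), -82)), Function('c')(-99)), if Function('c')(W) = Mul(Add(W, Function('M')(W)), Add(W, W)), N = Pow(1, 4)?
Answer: 12586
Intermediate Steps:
N = 1
Function('c')(W) = Mul(2, W, Add(-6, W)) (Function('c')(W) = Mul(Add(W, -6), Add(W, W)) = Mul(Add(-6, W), Mul(2, W)) = Mul(2, W, Add(-6, W)))
Add(Add(-14436, Mul(Add(N, -77), -82)), Function('c')(-99)) = Add(Add(-14436, Mul(Add(1, -77), -82)), Mul(2, -99, Add(-6, -99))) = Add(Add(-14436, Mul(-76, -82)), Mul(2, -99, -105)) = Add(Add(-14436, 6232), 20790) = Add(-8204, 20790) = 12586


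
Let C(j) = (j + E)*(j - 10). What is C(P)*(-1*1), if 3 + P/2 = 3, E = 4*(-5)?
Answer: -200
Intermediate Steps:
E = -20
P = 0 (P = -6 + 2*3 = -6 + 6 = 0)
C(j) = (-20 + j)*(-10 + j) (C(j) = (j - 20)*(j - 10) = (-20 + j)*(-10 + j))
C(P)*(-1*1) = (200 + 0² - 30*0)*(-1*1) = (200 + 0 + 0)*(-1) = 200*(-1) = -200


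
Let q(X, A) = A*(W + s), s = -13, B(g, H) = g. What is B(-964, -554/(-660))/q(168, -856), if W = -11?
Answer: -241/5136 ≈ -0.046924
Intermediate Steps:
q(X, A) = -24*A (q(X, A) = A*(-11 - 13) = A*(-24) = -24*A)
B(-964, -554/(-660))/q(168, -856) = -964/((-24*(-856))) = -964/20544 = -964*1/20544 = -241/5136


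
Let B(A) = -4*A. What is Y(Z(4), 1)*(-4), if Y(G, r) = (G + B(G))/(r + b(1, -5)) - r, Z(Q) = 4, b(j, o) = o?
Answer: -8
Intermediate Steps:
B(A) = -4*A
Y(G, r) = -r - 3*G/(-5 + r) (Y(G, r) = (G - 4*G)/(r - 5) - r = (-3*G)/(-5 + r) - r = -3*G/(-5 + r) - r = -r - 3*G/(-5 + r))
Y(Z(4), 1)*(-4) = ((-1*1**2 - 3*4 + 5*1)/(-5 + 1))*(-4) = ((-1*1 - 12 + 5)/(-4))*(-4) = -(-1 - 12 + 5)/4*(-4) = -1/4*(-8)*(-4) = 2*(-4) = -8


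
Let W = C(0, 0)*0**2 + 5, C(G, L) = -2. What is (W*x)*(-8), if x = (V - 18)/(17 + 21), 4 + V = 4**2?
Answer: 120/19 ≈ 6.3158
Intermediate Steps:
V = 12 (V = -4 + 4**2 = -4 + 16 = 12)
x = -3/19 (x = (12 - 18)/(17 + 21) = -6/38 = -6*1/38 = -3/19 ≈ -0.15789)
W = 5 (W = -2*0**2 + 5 = -2*0 + 5 = 0 + 5 = 5)
(W*x)*(-8) = (5*(-3/19))*(-8) = -15/19*(-8) = 120/19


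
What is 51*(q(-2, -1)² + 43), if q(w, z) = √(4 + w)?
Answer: 2295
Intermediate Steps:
51*(q(-2, -1)² + 43) = 51*((√(4 - 2))² + 43) = 51*((√2)² + 43) = 51*(2 + 43) = 51*45 = 2295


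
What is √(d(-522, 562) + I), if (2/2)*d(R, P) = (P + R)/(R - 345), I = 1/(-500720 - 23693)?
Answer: I*√33002443346493/26745063 ≈ 0.2148*I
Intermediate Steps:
I = -1/524413 (I = 1/(-524413) = -1/524413 ≈ -1.9069e-6)
d(R, P) = (P + R)/(-345 + R) (d(R, P) = (P + R)/(R - 345) = (P + R)/(-345 + R))
√(d(-522, 562) + I) = √((562 - 522)/(-345 - 522) - 1/524413) = √(40/(-867) - 1/524413) = √(-1/867*40 - 1/524413) = √(-40/867 - 1/524413) = √(-20977387/454666071) = I*√33002443346493/26745063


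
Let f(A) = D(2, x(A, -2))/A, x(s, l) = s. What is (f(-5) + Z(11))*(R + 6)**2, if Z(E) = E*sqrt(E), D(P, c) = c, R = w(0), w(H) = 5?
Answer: 121 + 1331*sqrt(11) ≈ 4535.4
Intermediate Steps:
R = 5
f(A) = 1 (f(A) = A/A = 1)
Z(E) = E**(3/2)
(f(-5) + Z(11))*(R + 6)**2 = (1 + 11**(3/2))*(5 + 6)**2 = (1 + 11*sqrt(11))*11**2 = (1 + 11*sqrt(11))*121 = 121 + 1331*sqrt(11)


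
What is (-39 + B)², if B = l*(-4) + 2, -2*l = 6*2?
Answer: 169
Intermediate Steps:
l = -6 (l = -3*2 = -½*12 = -6)
B = 26 (B = -6*(-4) + 2 = 24 + 2 = 26)
(-39 + B)² = (-39 + 26)² = (-13)² = 169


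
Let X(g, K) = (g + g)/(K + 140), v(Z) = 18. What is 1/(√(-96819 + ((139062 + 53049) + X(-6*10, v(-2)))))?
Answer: √148678158/3764004 ≈ 0.0032395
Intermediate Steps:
X(g, K) = 2*g/(140 + K) (X(g, K) = (2*g)/(140 + K) = 2*g/(140 + K))
1/(√(-96819 + ((139062 + 53049) + X(-6*10, v(-2))))) = 1/(√(-96819 + ((139062 + 53049) + 2*(-6*10)/(140 + 18)))) = 1/(√(-96819 + (192111 + 2*(-60)/158))) = 1/(√(-96819 + (192111 + 2*(-60)*(1/158)))) = 1/(√(-96819 + (192111 - 60/79))) = 1/(√(-96819 + 15176709/79)) = 1/(√(7528008/79)) = 1/(2*√148678158/79) = √148678158/3764004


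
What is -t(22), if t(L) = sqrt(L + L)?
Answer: -2*sqrt(11) ≈ -6.6332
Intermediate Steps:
t(L) = sqrt(2)*sqrt(L) (t(L) = sqrt(2*L) = sqrt(2)*sqrt(L))
-t(22) = -sqrt(2)*sqrt(22) = -2*sqrt(11)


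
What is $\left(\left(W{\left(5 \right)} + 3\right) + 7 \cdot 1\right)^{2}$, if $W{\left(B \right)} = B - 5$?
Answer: $100$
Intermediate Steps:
$W{\left(B \right)} = -5 + B$
$\left(\left(W{\left(5 \right)} + 3\right) + 7 \cdot 1\right)^{2} = \left(\left(\left(-5 + 5\right) + 3\right) + 7 \cdot 1\right)^{2} = \left(\left(0 + 3\right) + 7\right)^{2} = \left(3 + 7\right)^{2} = 10^{2} = 100$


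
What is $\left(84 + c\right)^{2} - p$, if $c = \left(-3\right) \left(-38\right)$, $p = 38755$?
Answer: $449$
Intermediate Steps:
$c = 114$
$\left(84 + c\right)^{2} - p = \left(84 + 114\right)^{2} - 38755 = 198^{2} - 38755 = 39204 - 38755 = 449$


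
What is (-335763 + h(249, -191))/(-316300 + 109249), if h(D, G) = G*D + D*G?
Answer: 143627/69017 ≈ 2.0810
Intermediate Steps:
h(D, G) = 2*D*G (h(D, G) = D*G + D*G = 2*D*G)
(-335763 + h(249, -191))/(-316300 + 109249) = (-335763 + 2*249*(-191))/(-316300 + 109249) = (-335763 - 95118)/(-207051) = -430881*(-1/207051) = 143627/69017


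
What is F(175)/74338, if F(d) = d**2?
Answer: 30625/74338 ≈ 0.41197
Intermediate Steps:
F(175)/74338 = 175**2/74338 = 30625*(1/74338) = 30625/74338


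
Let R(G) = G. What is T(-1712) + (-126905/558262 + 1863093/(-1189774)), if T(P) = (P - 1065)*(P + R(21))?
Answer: 779761648862041220/166051403197 ≈ 4.6959e+6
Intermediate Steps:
T(P) = (-1065 + P)*(21 + P) (T(P) = (P - 1065)*(P + 21) = (-1065 + P)*(21 + P))
T(-1712) + (-126905/558262 + 1863093/(-1189774)) = (-22365 + (-1712)**2 - 1044*(-1712)) + (-126905/558262 + 1863093/(-1189774)) = (-22365 + 2930944 + 1787328) + (-126905*1/558262 + 1863093*(-1/1189774)) = 4695907 + (-126905/558262 - 1863093/1189774) = 4695907 - 297770573459/166051403197 = 779761648862041220/166051403197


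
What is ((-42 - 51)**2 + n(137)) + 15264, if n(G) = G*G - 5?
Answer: 42677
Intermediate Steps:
n(G) = -5 + G**2 (n(G) = G**2 - 5 = -5 + G**2)
((-42 - 51)**2 + n(137)) + 15264 = ((-42 - 51)**2 + (-5 + 137**2)) + 15264 = ((-93)**2 + (-5 + 18769)) + 15264 = (8649 + 18764) + 15264 = 27413 + 15264 = 42677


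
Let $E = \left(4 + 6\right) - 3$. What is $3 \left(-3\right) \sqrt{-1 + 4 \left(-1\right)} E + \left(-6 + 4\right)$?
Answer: $-2 - 63 i \sqrt{5} \approx -2.0 - 140.87 i$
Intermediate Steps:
$E = 7$ ($E = 10 - 3 = 7$)
$3 \left(-3\right) \sqrt{-1 + 4 \left(-1\right)} E + \left(-6 + 4\right) = 3 \left(-3\right) \sqrt{-1 + 4 \left(-1\right)} 7 + \left(-6 + 4\right) = - 9 \sqrt{-1 - 4} \cdot 7 - 2 = - 9 \sqrt{-5} \cdot 7 - 2 = - 9 i \sqrt{5} \cdot 7 - 2 = - 63 i \sqrt{5} - 2 = -2 - 63 i \sqrt{5}$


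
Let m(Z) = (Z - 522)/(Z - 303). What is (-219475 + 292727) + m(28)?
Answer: 20144794/275 ≈ 73254.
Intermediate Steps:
m(Z) = (-522 + Z)/(-303 + Z)
(-219475 + 292727) + m(28) = (-219475 + 292727) + (-522 + 28)/(-303 + 28) = 73252 - 494/(-275) = 73252 - 1/275*(-494) = 73252 + 494/275 = 20144794/275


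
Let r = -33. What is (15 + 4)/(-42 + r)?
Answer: -19/75 ≈ -0.25333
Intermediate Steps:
(15 + 4)/(-42 + r) = (15 + 4)/(-42 - 33) = 19/(-75) = -1/75*19 = -19/75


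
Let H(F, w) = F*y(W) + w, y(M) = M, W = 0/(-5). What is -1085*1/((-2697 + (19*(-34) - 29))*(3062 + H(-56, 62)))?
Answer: 1085/10534128 ≈ 0.00010300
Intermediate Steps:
W = 0 (W = 0*(-1/5) = 0)
H(F, w) = w (H(F, w) = F*0 + w = 0 + w = w)
-1085*1/((-2697 + (19*(-34) - 29))*(3062 + H(-56, 62))) = -1085*1/((-2697 + (19*(-34) - 29))*(3062 + 62)) = -1085*1/(3124*(-2697 + (-646 - 29))) = -1085*1/(3124*(-2697 - 675)) = -1085/((-3372*3124)) = -1085/(-10534128) = -1085*(-1/10534128) = 1085/10534128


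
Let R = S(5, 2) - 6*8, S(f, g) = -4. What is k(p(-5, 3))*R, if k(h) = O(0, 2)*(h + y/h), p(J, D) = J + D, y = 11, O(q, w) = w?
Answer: 780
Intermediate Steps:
p(J, D) = D + J
k(h) = 2*h + 22/h (k(h) = 2*(h + 11/h) = 2*h + 22/h)
R = -52 (R = -4 - 6*8 = -4 - 48 = -52)
k(p(-5, 3))*R = (2*(3 - 5) + 22/(3 - 5))*(-52) = (2*(-2) + 22/(-2))*(-52) = (-4 + 22*(-½))*(-52) = (-4 - 11)*(-52) = -15*(-52) = 780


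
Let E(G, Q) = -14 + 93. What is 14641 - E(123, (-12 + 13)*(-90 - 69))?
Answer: 14562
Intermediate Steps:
E(G, Q) = 79
14641 - E(123, (-12 + 13)*(-90 - 69)) = 14641 - 1*79 = 14641 - 79 = 14562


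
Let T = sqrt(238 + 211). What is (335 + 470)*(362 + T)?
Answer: 291410 + 805*sqrt(449) ≈ 3.0847e+5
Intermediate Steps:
T = sqrt(449) ≈ 21.190
(335 + 470)*(362 + T) = (335 + 470)*(362 + sqrt(449)) = 805*(362 + sqrt(449)) = 291410 + 805*sqrt(449)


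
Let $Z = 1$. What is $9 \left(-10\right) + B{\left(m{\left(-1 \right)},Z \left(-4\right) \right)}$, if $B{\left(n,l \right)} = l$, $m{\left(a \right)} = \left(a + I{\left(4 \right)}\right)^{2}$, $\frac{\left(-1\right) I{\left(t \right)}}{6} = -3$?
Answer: $-94$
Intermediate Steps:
$I{\left(t \right)} = 18$ ($I{\left(t \right)} = \left(-6\right) \left(-3\right) = 18$)
$m{\left(a \right)} = \left(18 + a\right)^{2}$ ($m{\left(a \right)} = \left(a + 18\right)^{2} = \left(18 + a\right)^{2}$)
$9 \left(-10\right) + B{\left(m{\left(-1 \right)},Z \left(-4\right) \right)} = 9 \left(-10\right) + 1 \left(-4\right) = -90 - 4 = -94$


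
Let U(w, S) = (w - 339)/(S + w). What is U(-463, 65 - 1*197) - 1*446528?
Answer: -265683358/595 ≈ -4.4653e+5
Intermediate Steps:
U(w, S) = (-339 + w)/(S + w)
U(-463, 65 - 1*197) - 1*446528 = (-339 - 463)/((65 - 1*197) - 463) - 1*446528 = -802/((65 - 197) - 463) - 446528 = -802/(-132 - 463) - 446528 = -802/(-595) - 446528 = -1/595*(-802) - 446528 = 802/595 - 446528 = -265683358/595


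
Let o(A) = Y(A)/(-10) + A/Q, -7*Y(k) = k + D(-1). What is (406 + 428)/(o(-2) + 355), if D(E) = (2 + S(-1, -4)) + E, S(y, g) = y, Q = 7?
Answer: 4865/2069 ≈ 2.3514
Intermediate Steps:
D(E) = 1 + E (D(E) = (2 - 1) + E = 1 + E)
Y(k) = -k/7 (Y(k) = -(k + (1 - 1))/7 = -(k + 0)/7 = -k/7)
o(A) = 11*A/70 (o(A) = -A/7/(-10) + A/7 = -A/7*(-1/10) + A*(1/7) = A/70 + A/7 = 11*A/70)
(406 + 428)/(o(-2) + 355) = (406 + 428)/((11/70)*(-2) + 355) = 834/(-11/35 + 355) = 834/(12414/35) = 834*(35/12414) = 4865/2069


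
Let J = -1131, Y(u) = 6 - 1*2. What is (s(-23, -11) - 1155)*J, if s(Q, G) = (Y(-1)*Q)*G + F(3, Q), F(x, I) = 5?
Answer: 156078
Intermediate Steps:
Y(u) = 4 (Y(u) = 6 - 2 = 4)
s(Q, G) = 5 + 4*G*Q (s(Q, G) = (4*Q)*G + 5 = 4*G*Q + 5 = 5 + 4*G*Q)
(s(-23, -11) - 1155)*J = ((5 + 4*(-11)*(-23)) - 1155)*(-1131) = ((5 + 1012) - 1155)*(-1131) = (1017 - 1155)*(-1131) = -138*(-1131) = 156078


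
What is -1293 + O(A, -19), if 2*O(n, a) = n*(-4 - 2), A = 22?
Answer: -1359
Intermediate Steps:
O(n, a) = -3*n (O(n, a) = (n*(-4 - 2))/2 = (n*(-6))/2 = (-6*n)/2 = -3*n)
-1293 + O(A, -19) = -1293 - 3*22 = -1293 - 66 = -1359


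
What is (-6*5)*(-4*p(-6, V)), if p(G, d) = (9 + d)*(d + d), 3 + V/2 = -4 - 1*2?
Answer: 38880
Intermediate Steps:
V = -18 (V = -6 + 2*(-4 - 1*2) = -6 + 2*(-4 - 2) = -6 + 2*(-6) = -6 - 12 = -18)
p(G, d) = 2*d*(9 + d) (p(G, d) = (9 + d)*(2*d) = 2*d*(9 + d))
(-6*5)*(-4*p(-6, V)) = (-6*5)*(-8*(-18)*(9 - 18)) = -(-120)*2*(-18)*(-9) = -(-120)*324 = -30*(-1296) = 38880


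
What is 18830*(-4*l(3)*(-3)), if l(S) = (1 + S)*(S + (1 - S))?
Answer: 903840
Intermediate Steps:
l(S) = 1 + S (l(S) = (1 + S)*1 = 1 + S)
18830*(-4*l(3)*(-3)) = 18830*(-4*(1 + 3)*(-3)) = 18830*(-4*4*(-3)) = 18830*(-16*(-3)) = 18830*48 = 903840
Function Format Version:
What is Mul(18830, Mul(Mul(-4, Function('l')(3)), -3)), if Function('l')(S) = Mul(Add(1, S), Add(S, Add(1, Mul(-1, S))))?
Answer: 903840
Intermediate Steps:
Function('l')(S) = Add(1, S) (Function('l')(S) = Mul(Add(1, S), 1) = Add(1, S))
Mul(18830, Mul(Mul(-4, Function('l')(3)), -3)) = Mul(18830, Mul(Mul(-4, Add(1, 3)), -3)) = Mul(18830, Mul(Mul(-4, 4), -3)) = Mul(18830, Mul(-16, -3)) = Mul(18830, 48) = 903840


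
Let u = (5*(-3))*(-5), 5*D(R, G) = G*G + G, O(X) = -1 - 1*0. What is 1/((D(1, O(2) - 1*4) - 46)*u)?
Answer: -1/3150 ≈ -0.00031746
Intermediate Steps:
O(X) = -1 (O(X) = -1 + 0 = -1)
D(R, G) = G/5 + G²/5 (D(R, G) = (G*G + G)/5 = (G² + G)/5 = (G + G²)/5 = G/5 + G²/5)
u = 75 (u = -15*(-5) = 75)
1/((D(1, O(2) - 1*4) - 46)*u) = 1/(((-1 - 1*4)*(1 + (-1 - 1*4))/5 - 46)*75) = 1/(((-1 - 4)*(1 + (-1 - 4))/5 - 46)*75) = 1/(((⅕)*(-5)*(1 - 5) - 46)*75) = 1/(((⅕)*(-5)*(-4) - 46)*75) = 1/((4 - 46)*75) = 1/(-42*75) = 1/(-3150) = -1/3150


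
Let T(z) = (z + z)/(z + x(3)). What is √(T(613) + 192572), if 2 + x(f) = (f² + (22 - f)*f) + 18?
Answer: 3*√10335326930/695 ≈ 438.83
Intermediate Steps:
x(f) = 16 + f² + f*(22 - f) (x(f) = -2 + ((f² + (22 - f)*f) + 18) = -2 + ((f² + f*(22 - f)) + 18) = -2 + (18 + f² + f*(22 - f)) = 16 + f² + f*(22 - f))
T(z) = 2*z/(82 + z) (T(z) = (z + z)/(z + (16 + 22*3)) = (2*z)/(z + (16 + 66)) = (2*z)/(z + 82) = (2*z)/(82 + z) = 2*z/(82 + z))
√(T(613) + 192572) = √(2*613/(82 + 613) + 192572) = √(2*613/695 + 192572) = √(2*613*(1/695) + 192572) = √(1226/695 + 192572) = √(133838766/695) = 3*√10335326930/695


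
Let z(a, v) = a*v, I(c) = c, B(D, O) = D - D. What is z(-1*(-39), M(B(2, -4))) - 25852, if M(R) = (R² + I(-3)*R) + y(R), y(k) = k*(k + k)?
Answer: -25852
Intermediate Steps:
B(D, O) = 0
y(k) = 2*k² (y(k) = k*(2*k) = 2*k²)
M(R) = -3*R + 3*R² (M(R) = (R² - 3*R) + 2*R² = -3*R + 3*R²)
z(-1*(-39), M(B(2, -4))) - 25852 = (-1*(-39))*(3*0*(-1 + 0)) - 25852 = 39*(3*0*(-1)) - 25852 = 39*0 - 25852 = 0 - 25852 = -25852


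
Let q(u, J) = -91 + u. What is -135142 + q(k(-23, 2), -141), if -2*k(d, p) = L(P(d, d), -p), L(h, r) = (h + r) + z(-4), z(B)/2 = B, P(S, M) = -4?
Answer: -135226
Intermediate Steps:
z(B) = 2*B
L(h, r) = -8 + h + r (L(h, r) = (h + r) + 2*(-4) = (h + r) - 8 = -8 + h + r)
k(d, p) = 6 + p/2 (k(d, p) = -(-8 - 4 - p)/2 = -(-12 - p)/2 = 6 + p/2)
-135142 + q(k(-23, 2), -141) = -135142 + (-91 + (6 + (1/2)*2)) = -135142 + (-91 + (6 + 1)) = -135142 + (-91 + 7) = -135142 - 84 = -135226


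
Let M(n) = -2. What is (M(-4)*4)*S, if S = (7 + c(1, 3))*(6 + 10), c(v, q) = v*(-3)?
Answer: -512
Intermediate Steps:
c(v, q) = -3*v
S = 64 (S = (7 - 3*1)*(6 + 10) = (7 - 3)*16 = 4*16 = 64)
(M(-4)*4)*S = -2*4*64 = -8*64 = -512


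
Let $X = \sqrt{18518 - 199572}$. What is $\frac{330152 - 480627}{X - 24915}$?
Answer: $\frac{288391125}{47764483} + \frac{11575 i \sqrt{181054}}{47764483} \approx 6.0378 + 0.10311 i$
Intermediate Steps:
$X = i \sqrt{181054}$ ($X = \sqrt{-181054} = i \sqrt{181054} \approx 425.5 i$)
$\frac{330152 - 480627}{X - 24915} = \frac{330152 - 480627}{i \sqrt{181054} - 24915} = - \frac{150475}{i \sqrt{181054} - 24915} = - \frac{150475}{-24915 + i \sqrt{181054}}$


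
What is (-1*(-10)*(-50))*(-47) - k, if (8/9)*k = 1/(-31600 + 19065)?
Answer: 2356580009/100280 ≈ 23500.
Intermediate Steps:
k = -9/100280 (k = 9/(8*(-31600 + 19065)) = (9/8)/(-12535) = (9/8)*(-1/12535) = -9/100280 ≈ -8.9749e-5)
(-1*(-10)*(-50))*(-47) - k = (-1*(-10)*(-50))*(-47) - 1*(-9/100280) = (10*(-50))*(-47) + 9/100280 = -500*(-47) + 9/100280 = 23500 + 9/100280 = 2356580009/100280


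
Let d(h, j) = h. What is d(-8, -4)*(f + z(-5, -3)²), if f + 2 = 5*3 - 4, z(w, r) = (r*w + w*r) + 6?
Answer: -10440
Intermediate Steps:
z(w, r) = 6 + 2*r*w (z(w, r) = (r*w + r*w) + 6 = 2*r*w + 6 = 6 + 2*r*w)
f = 9 (f = -2 + (5*3 - 4) = -2 + (15 - 4) = -2 + 11 = 9)
d(-8, -4)*(f + z(-5, -3)²) = -8*(9 + (6 + 2*(-3)*(-5))²) = -8*(9 + (6 + 30)²) = -8*(9 + 36²) = -8*(9 + 1296) = -8*1305 = -10440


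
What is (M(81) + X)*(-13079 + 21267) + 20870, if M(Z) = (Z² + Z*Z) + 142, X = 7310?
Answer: 168480782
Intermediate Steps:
M(Z) = 142 + 2*Z² (M(Z) = (Z² + Z²) + 142 = 2*Z² + 142 = 142 + 2*Z²)
(M(81) + X)*(-13079 + 21267) + 20870 = ((142 + 2*81²) + 7310)*(-13079 + 21267) + 20870 = ((142 + 2*6561) + 7310)*8188 + 20870 = ((142 + 13122) + 7310)*8188 + 20870 = (13264 + 7310)*8188 + 20870 = 20574*8188 + 20870 = 168459912 + 20870 = 168480782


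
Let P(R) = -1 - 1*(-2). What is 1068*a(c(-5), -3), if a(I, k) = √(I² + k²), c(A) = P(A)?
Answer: 1068*√10 ≈ 3377.3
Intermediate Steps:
P(R) = 1 (P(R) = -1 + 2 = 1)
c(A) = 1
1068*a(c(-5), -3) = 1068*√(1² + (-3)²) = 1068*√(1 + 9) = 1068*√10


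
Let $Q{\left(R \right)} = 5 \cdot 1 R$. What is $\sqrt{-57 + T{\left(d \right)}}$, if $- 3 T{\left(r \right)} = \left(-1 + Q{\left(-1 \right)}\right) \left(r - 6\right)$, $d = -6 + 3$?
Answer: $5 i \sqrt{3} \approx 8.6602 i$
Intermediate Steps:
$d = -3$
$Q{\left(R \right)} = 5 R$
$T{\left(r \right)} = -12 + 2 r$ ($T{\left(r \right)} = - \frac{\left(-1 + 5 \left(-1\right)\right) \left(r - 6\right)}{3} = - \frac{\left(-1 - 5\right) \left(-6 + r\right)}{3} = - \frac{\left(-6\right) \left(-6 + r\right)}{3} = - \frac{36 - 6 r}{3} = -12 + 2 r$)
$\sqrt{-57 + T{\left(d \right)}} = \sqrt{-57 + \left(-12 + 2 \left(-3\right)\right)} = \sqrt{-57 - 18} = \sqrt{-75} = 5 i \sqrt{3}$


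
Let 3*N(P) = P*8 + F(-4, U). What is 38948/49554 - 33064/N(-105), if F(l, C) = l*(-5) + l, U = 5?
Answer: 309215845/2552031 ≈ 121.16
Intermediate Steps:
F(l, C) = -4*l (F(l, C) = -5*l + l = -4*l)
N(P) = 16/3 + 8*P/3 (N(P) = (P*8 - 4*(-4))/3 = (8*P + 16)/3 = (16 + 8*P)/3 = 16/3 + 8*P/3)
38948/49554 - 33064/N(-105) = 38948/49554 - 33064/(16/3 + (8/3)*(-105)) = 38948*(1/49554) - 33064/(16/3 - 280) = 19474/24777 - 33064/(-824/3) = 19474/24777 - 33064*(-3/824) = 19474/24777 + 12399/103 = 309215845/2552031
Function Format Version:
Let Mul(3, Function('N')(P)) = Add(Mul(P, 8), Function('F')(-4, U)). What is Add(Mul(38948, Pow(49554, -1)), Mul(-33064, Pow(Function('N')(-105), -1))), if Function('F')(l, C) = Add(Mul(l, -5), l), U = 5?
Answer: Rational(309215845, 2552031) ≈ 121.16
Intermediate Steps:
Function('F')(l, C) = Mul(-4, l) (Function('F')(l, C) = Add(Mul(-5, l), l) = Mul(-4, l))
Function('N')(P) = Add(Rational(16, 3), Mul(Rational(8, 3), P)) (Function('N')(P) = Mul(Rational(1, 3), Add(Mul(P, 8), Mul(-4, -4))) = Mul(Rational(1, 3), Add(Mul(8, P), 16)) = Mul(Rational(1, 3), Add(16, Mul(8, P))) = Add(Rational(16, 3), Mul(Rational(8, 3), P)))
Add(Mul(38948, Pow(49554, -1)), Mul(-33064, Pow(Function('N')(-105), -1))) = Add(Mul(38948, Pow(49554, -1)), Mul(-33064, Pow(Add(Rational(16, 3), Mul(Rational(8, 3), -105)), -1))) = Add(Mul(38948, Rational(1, 49554)), Mul(-33064, Pow(Add(Rational(16, 3), -280), -1))) = Add(Rational(19474, 24777), Mul(-33064, Pow(Rational(-824, 3), -1))) = Add(Rational(19474, 24777), Mul(-33064, Rational(-3, 824))) = Add(Rational(19474, 24777), Rational(12399, 103)) = Rational(309215845, 2552031)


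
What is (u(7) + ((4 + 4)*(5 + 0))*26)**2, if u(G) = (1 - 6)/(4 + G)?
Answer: 130759225/121 ≈ 1.0807e+6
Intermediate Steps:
u(G) = -5/(4 + G)
(u(7) + ((4 + 4)*(5 + 0))*26)**2 = (-5/(4 + 7) + ((4 + 4)*(5 + 0))*26)**2 = (-5/11 + (8*5)*26)**2 = (-5*1/11 + 40*26)**2 = (-5/11 + 1040)**2 = (11435/11)**2 = 130759225/121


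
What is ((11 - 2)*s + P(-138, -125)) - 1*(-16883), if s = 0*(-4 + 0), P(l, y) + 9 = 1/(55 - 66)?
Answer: 185613/11 ≈ 16874.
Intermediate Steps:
P(l, y) = -100/11 (P(l, y) = -9 + 1/(55 - 66) = -9 + 1/(-11) = -9 - 1/11 = -100/11)
s = 0 (s = 0*(-4) = 0)
((11 - 2)*s + P(-138, -125)) - 1*(-16883) = ((11 - 2)*0 - 100/11) - 1*(-16883) = (9*0 - 100/11) + 16883 = (0 - 100/11) + 16883 = -100/11 + 16883 = 185613/11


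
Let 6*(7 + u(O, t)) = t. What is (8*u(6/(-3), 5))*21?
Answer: -1036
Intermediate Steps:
u(O, t) = -7 + t/6
(8*u(6/(-3), 5))*21 = (8*(-7 + (⅙)*5))*21 = (8*(-7 + ⅚))*21 = (8*(-37/6))*21 = -148/3*21 = -1036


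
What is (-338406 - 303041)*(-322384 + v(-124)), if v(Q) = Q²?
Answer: 196929360576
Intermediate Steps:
(-338406 - 303041)*(-322384 + v(-124)) = (-338406 - 303041)*(-322384 + (-124)²) = -641447*(-322384 + 15376) = -641447*(-307008) = 196929360576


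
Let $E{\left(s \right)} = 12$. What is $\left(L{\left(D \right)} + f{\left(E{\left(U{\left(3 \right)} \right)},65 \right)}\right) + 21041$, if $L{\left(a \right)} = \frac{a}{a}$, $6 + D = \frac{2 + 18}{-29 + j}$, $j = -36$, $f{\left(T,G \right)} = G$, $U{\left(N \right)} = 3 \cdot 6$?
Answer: $21107$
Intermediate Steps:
$U{\left(N \right)} = 18$
$D = - \frac{82}{13}$ ($D = -6 + \frac{2 + 18}{-29 - 36} = -6 + \frac{20}{-65} = -6 + 20 \left(- \frac{1}{65}\right) = -6 - \frac{4}{13} = - \frac{82}{13} \approx -6.3077$)
$L{\left(a \right)} = 1$
$\left(L{\left(D \right)} + f{\left(E{\left(U{\left(3 \right)} \right)},65 \right)}\right) + 21041 = \left(1 + 65\right) + 21041 = 66 + 21041 = 21107$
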